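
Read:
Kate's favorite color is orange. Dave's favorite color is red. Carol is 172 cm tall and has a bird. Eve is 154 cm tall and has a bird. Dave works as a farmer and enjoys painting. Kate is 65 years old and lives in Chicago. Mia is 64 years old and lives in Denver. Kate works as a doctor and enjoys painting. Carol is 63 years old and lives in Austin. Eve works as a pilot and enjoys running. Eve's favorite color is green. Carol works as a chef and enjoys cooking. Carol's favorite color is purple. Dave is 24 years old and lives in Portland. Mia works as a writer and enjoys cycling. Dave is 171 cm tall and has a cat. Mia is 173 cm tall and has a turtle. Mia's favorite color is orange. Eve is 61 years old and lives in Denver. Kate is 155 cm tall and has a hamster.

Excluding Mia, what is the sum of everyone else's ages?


Sum (excluding Mia): 213

213


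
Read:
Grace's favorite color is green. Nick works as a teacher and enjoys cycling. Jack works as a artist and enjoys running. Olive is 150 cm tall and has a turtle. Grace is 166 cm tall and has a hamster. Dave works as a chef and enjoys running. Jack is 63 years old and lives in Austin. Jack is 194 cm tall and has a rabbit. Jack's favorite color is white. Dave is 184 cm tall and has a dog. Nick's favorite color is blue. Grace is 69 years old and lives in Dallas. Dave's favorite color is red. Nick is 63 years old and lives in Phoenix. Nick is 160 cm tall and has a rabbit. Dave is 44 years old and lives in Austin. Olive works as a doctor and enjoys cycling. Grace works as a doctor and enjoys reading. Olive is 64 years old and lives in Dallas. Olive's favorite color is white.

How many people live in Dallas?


Count in Dallas: 2

2


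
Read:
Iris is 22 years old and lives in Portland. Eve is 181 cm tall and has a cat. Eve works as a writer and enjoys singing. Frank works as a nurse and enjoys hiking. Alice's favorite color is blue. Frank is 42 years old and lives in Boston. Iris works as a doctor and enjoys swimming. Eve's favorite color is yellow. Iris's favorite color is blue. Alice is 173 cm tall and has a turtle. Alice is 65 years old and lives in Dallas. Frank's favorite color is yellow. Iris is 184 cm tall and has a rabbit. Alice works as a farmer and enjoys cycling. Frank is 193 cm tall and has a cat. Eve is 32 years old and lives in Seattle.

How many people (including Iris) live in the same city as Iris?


Iris lives in Portland. Count = 1

1


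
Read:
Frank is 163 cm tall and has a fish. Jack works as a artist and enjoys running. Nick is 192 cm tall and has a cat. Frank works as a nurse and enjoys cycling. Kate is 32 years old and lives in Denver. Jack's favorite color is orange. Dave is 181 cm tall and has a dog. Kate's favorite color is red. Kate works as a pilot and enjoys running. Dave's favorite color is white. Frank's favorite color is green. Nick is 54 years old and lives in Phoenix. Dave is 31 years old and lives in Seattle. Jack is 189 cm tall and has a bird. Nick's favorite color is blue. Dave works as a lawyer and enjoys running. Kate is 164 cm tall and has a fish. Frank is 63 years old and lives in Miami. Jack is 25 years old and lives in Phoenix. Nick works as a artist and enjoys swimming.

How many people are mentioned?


People: Nick, Kate, Jack, Frank, Dave. Count = 5

5


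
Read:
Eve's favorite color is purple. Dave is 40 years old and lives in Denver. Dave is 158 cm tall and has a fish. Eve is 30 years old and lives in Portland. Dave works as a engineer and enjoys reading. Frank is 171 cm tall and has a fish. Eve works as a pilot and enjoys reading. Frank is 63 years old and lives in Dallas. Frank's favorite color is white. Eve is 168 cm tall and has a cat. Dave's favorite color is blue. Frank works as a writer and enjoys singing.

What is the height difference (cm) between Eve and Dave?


|168 - 158| = 10

10


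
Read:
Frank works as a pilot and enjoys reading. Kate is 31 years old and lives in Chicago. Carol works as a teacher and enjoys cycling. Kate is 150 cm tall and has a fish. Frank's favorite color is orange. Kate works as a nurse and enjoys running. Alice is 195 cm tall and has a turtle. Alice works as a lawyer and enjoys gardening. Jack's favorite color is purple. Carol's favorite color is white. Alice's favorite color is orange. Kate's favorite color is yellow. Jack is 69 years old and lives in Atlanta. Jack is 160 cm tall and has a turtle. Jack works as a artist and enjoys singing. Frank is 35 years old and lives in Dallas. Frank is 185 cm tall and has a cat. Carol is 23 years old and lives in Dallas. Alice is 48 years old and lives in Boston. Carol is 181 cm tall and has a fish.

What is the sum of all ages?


23+48+31+35+69 = 206

206


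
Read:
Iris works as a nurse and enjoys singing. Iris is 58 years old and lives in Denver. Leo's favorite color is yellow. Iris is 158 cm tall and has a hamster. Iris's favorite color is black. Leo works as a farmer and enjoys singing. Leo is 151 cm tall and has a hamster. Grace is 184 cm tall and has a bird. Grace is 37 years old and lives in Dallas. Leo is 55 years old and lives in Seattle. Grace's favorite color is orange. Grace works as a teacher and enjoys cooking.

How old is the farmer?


The farmer is Leo, age 55

55


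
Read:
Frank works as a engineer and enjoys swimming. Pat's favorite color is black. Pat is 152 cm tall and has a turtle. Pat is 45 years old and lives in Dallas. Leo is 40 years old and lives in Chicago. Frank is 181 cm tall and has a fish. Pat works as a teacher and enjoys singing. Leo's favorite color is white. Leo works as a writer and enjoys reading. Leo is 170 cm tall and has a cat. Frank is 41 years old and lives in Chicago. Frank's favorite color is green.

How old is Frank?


Frank is 41 years old

41


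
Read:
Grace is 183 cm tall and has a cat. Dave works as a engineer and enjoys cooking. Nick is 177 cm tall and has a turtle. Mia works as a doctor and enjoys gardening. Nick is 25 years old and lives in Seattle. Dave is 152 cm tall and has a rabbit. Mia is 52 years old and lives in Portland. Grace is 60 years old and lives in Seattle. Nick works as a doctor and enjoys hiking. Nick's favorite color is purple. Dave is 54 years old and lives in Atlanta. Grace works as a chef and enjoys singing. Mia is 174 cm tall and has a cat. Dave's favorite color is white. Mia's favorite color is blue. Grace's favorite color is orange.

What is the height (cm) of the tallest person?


Tallest: Grace at 183 cm

183


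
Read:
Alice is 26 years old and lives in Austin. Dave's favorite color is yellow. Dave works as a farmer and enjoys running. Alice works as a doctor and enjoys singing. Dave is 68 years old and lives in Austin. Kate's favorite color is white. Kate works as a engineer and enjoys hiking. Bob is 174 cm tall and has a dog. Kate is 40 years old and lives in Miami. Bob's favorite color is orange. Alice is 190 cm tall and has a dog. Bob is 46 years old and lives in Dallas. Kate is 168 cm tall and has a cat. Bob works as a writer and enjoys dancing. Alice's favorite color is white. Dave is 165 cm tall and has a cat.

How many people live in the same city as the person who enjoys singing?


Person with hobby singing is Alice, city Austin. Count = 2

2


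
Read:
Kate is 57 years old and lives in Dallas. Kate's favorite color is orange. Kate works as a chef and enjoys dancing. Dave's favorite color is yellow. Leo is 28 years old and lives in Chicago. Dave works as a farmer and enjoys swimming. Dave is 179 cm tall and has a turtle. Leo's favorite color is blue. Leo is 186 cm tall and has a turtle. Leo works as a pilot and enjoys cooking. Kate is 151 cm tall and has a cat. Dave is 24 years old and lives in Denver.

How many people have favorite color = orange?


Count: 1

1


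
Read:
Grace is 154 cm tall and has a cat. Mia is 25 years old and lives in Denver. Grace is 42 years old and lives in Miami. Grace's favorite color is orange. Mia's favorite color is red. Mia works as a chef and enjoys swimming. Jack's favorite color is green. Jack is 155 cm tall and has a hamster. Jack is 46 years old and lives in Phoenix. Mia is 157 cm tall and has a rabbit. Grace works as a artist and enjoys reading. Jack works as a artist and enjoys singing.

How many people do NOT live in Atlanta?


Not in Atlanta: 3

3


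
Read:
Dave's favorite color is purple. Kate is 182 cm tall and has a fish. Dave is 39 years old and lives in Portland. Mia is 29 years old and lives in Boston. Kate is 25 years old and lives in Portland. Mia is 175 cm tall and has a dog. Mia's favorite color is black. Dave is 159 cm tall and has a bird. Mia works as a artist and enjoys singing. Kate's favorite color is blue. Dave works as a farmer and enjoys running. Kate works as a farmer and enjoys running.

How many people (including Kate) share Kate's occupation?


Kate is a farmer. Count = 2

2


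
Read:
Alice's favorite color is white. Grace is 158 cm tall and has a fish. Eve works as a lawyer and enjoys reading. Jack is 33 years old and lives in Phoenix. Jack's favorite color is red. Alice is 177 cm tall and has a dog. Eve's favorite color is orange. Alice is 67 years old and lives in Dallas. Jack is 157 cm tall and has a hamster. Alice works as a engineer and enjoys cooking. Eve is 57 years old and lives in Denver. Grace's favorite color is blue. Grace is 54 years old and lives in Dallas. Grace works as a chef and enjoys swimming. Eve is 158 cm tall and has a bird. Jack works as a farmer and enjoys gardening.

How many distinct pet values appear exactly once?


Unique pet values: 4

4


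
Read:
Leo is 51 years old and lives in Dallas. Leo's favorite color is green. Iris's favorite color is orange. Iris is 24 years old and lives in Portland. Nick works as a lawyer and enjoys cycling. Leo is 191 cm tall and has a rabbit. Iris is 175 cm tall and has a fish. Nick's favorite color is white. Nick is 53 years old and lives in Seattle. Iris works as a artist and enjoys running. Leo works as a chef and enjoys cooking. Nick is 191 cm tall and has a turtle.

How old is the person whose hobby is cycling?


Person with hobby=cycling is Nick, age 53

53


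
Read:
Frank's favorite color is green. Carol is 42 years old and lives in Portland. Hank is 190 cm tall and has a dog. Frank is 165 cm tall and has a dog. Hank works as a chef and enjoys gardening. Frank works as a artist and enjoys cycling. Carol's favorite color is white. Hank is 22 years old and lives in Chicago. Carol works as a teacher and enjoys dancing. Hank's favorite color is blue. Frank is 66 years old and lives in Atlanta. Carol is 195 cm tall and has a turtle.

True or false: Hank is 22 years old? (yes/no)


Hank is actually 22. yes

yes


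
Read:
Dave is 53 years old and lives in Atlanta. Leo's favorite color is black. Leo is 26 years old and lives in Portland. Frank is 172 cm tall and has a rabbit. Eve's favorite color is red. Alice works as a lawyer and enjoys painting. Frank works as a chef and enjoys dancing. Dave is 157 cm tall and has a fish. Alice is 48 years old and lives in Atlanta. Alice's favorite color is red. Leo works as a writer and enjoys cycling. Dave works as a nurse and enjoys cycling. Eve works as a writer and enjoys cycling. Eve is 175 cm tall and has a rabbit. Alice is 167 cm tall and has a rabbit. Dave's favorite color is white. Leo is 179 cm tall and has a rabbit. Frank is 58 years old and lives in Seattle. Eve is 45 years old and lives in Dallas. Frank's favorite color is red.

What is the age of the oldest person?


Oldest: Frank at 58

58


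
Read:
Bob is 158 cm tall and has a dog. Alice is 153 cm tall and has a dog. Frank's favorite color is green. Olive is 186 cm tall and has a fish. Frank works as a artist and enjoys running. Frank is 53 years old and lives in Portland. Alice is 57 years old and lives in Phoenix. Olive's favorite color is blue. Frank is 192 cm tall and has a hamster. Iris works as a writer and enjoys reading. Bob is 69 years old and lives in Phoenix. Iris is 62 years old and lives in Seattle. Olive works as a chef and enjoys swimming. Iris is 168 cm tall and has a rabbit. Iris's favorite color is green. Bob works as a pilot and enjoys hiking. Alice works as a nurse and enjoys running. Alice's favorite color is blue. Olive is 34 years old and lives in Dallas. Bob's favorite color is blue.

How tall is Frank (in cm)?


Frank is 192 cm tall

192


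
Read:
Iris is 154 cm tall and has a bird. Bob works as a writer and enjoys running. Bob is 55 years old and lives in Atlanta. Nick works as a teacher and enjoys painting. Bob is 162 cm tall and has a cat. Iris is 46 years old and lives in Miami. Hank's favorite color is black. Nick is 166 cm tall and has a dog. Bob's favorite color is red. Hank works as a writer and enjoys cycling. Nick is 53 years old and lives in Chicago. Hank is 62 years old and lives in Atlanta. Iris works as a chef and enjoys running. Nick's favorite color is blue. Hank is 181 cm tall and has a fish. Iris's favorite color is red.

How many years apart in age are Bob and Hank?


55 vs 62, diff = 7

7


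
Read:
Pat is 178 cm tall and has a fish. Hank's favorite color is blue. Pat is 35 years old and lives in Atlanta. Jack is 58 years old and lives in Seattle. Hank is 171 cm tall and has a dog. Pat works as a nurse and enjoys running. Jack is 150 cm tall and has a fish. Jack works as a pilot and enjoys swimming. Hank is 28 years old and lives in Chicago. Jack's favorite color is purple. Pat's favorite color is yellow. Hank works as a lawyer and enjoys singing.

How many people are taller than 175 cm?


Taller than 175: 1

1


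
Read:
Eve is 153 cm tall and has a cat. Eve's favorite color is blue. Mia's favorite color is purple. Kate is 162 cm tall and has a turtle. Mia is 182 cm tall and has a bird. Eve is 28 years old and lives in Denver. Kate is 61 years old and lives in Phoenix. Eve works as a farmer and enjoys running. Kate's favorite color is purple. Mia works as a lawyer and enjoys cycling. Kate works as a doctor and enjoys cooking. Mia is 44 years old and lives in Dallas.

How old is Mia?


Mia is 44 years old

44


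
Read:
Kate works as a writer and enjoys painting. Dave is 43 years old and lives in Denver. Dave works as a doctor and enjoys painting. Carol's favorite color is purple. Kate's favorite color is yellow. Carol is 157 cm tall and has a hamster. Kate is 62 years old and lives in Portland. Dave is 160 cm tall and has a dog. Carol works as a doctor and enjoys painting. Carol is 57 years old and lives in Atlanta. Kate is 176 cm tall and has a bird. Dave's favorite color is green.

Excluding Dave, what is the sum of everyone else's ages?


Sum (excluding Dave): 119

119


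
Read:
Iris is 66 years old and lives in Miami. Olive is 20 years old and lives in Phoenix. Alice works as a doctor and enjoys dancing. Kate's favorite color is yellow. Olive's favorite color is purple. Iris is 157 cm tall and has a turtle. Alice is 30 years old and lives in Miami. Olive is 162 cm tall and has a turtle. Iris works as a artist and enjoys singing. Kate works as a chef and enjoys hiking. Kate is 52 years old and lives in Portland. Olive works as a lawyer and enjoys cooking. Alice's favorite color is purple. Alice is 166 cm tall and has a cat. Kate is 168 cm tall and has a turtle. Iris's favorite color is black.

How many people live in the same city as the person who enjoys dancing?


Person with hobby dancing is Alice, city Miami. Count = 2

2


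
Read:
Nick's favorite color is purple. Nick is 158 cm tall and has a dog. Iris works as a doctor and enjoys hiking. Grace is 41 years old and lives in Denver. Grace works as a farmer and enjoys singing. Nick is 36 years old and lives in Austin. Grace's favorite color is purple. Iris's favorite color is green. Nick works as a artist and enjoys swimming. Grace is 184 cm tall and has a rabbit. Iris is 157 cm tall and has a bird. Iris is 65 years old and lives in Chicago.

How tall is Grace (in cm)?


Grace is 184 cm tall

184


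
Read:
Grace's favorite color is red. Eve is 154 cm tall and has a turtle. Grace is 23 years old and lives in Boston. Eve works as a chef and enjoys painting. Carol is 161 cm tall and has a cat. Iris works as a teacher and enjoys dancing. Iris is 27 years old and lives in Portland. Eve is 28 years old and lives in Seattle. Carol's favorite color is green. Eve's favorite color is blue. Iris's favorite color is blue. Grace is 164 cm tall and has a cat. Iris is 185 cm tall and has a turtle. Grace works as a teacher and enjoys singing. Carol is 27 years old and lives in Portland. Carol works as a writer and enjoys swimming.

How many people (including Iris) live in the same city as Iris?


Iris lives in Portland. Count = 2

2


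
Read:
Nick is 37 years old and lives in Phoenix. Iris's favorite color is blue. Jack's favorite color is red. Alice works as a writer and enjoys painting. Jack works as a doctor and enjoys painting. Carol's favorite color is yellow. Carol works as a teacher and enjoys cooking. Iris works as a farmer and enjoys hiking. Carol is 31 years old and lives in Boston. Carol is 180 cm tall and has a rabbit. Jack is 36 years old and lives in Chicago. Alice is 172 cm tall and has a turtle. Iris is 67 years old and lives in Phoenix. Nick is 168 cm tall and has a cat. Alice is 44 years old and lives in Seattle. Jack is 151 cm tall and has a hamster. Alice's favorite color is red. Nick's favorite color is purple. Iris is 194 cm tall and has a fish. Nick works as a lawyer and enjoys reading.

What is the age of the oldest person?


Oldest: Iris at 67

67


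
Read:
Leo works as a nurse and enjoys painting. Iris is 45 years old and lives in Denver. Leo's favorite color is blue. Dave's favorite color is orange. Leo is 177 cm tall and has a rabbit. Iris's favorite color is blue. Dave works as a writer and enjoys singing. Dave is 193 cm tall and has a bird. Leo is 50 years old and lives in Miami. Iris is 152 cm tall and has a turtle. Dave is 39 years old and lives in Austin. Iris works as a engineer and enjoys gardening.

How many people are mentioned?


People: Leo, Dave, Iris. Count = 3

3


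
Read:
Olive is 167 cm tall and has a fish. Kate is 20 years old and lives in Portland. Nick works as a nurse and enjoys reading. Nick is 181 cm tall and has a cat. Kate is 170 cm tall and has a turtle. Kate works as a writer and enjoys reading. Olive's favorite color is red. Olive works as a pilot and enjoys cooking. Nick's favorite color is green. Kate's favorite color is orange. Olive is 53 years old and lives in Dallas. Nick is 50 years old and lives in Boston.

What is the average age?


Sum=123, n=3, avg=41

41


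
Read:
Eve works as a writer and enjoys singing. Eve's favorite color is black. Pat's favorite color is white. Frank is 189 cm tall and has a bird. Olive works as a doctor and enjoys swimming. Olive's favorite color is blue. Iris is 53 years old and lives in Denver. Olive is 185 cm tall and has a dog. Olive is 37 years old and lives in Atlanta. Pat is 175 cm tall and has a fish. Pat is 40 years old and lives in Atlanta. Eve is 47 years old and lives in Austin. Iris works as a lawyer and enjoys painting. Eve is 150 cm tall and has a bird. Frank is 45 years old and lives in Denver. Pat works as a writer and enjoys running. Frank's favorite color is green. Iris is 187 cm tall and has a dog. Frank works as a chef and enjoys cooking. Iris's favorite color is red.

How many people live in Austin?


Count in Austin: 1

1


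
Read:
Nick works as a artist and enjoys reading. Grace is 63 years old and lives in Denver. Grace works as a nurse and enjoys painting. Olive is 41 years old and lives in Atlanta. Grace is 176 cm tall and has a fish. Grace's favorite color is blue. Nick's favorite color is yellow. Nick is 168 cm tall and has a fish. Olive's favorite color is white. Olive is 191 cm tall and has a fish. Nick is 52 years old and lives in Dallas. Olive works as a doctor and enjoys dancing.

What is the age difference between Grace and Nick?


|63 - 52| = 11

11


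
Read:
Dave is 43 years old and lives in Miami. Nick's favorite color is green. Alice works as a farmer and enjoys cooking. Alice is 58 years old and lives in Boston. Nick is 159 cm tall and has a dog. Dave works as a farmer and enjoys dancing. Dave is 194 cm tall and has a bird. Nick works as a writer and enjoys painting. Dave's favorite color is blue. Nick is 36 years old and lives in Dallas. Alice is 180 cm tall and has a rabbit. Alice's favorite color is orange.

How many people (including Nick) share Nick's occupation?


Nick is a writer. Count = 1

1


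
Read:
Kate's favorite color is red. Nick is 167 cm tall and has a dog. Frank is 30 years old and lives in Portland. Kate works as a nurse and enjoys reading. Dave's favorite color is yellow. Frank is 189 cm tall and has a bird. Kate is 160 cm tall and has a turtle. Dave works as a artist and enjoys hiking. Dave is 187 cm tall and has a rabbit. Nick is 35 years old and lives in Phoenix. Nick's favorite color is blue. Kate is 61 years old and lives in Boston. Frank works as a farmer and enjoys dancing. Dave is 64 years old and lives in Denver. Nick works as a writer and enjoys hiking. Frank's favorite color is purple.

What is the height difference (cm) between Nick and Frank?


|167 - 189| = 22

22


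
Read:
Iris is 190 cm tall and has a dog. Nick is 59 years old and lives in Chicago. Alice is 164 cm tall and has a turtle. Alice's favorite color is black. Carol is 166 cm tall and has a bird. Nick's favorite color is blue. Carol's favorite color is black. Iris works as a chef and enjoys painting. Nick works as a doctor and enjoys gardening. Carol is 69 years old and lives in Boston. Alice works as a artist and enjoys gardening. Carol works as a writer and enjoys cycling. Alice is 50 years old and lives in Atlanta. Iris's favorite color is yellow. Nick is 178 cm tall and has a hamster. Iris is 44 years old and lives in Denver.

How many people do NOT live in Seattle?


Not in Seattle: 4

4


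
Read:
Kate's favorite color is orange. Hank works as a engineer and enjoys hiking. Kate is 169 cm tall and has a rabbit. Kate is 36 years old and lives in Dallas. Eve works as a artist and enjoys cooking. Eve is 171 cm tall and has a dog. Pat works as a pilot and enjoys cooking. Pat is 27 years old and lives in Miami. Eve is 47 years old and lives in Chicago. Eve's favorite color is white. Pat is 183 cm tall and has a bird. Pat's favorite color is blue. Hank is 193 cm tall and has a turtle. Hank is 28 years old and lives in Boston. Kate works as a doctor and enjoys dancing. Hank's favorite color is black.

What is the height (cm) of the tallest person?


Tallest: Hank at 193 cm

193


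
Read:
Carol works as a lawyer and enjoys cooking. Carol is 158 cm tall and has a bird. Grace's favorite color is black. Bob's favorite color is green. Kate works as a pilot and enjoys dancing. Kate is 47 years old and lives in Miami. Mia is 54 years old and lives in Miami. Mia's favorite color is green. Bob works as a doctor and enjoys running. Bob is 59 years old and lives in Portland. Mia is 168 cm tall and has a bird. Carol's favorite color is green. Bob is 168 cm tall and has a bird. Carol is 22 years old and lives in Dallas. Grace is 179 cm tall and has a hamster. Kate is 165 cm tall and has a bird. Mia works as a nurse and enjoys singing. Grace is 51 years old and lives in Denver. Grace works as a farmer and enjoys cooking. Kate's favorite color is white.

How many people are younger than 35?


Filter: 1

1


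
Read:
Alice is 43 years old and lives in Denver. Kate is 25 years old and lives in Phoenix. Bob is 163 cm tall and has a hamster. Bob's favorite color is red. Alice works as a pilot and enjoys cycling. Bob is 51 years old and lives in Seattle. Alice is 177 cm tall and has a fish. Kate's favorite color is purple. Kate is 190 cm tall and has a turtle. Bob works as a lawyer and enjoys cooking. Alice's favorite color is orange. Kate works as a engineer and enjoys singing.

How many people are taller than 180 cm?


Taller than 180: 1

1


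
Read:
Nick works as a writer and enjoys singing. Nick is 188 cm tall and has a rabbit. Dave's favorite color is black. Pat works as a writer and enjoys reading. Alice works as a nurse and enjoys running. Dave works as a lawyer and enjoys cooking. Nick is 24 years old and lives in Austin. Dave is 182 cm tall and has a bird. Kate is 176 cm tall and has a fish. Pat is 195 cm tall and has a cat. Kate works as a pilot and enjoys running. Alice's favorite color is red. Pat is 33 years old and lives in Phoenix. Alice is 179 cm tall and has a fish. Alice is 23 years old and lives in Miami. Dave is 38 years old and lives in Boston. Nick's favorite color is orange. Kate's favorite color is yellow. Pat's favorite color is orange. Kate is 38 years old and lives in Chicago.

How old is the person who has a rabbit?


Person with rabbit is Nick, age 24

24


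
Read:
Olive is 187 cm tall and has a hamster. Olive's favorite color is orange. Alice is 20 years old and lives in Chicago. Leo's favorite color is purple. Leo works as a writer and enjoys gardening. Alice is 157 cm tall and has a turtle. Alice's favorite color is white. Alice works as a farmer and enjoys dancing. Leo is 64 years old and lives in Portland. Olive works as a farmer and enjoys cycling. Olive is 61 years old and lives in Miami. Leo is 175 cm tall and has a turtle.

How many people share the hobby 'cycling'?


Count: 1

1


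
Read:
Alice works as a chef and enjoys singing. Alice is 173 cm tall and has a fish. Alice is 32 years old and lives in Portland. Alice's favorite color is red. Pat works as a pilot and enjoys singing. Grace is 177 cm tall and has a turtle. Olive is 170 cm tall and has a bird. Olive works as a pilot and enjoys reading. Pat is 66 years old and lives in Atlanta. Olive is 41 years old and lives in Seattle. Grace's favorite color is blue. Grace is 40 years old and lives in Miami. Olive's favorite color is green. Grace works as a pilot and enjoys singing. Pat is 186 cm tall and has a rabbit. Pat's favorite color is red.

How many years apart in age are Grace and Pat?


40 vs 66, diff = 26

26


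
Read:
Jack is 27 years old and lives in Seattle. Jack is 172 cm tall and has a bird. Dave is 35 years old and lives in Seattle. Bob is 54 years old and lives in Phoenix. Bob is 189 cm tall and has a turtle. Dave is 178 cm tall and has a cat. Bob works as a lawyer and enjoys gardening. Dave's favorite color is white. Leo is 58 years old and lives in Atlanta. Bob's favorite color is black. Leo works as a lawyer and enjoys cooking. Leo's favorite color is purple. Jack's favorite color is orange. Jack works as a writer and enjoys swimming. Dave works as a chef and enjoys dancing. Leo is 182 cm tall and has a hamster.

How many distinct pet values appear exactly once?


Unique pet values: 4

4


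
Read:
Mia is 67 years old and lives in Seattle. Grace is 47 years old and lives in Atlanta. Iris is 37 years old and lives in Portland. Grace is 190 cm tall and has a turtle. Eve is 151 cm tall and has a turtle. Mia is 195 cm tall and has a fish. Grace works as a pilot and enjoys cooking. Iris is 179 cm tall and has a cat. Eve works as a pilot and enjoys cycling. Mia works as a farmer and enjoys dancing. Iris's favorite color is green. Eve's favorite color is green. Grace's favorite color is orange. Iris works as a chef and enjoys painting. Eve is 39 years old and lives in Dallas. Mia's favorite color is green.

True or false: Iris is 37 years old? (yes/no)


Iris is actually 37. yes

yes


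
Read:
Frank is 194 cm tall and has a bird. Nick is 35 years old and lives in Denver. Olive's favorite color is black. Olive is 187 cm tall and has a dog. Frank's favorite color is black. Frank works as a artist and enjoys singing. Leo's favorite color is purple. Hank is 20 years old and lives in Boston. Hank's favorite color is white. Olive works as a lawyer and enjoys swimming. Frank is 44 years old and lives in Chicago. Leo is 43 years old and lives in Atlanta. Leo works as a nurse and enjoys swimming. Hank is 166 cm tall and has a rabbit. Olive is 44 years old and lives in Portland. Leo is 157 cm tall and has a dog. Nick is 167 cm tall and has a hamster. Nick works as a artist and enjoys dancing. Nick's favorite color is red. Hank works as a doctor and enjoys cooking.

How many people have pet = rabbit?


Count: 1

1


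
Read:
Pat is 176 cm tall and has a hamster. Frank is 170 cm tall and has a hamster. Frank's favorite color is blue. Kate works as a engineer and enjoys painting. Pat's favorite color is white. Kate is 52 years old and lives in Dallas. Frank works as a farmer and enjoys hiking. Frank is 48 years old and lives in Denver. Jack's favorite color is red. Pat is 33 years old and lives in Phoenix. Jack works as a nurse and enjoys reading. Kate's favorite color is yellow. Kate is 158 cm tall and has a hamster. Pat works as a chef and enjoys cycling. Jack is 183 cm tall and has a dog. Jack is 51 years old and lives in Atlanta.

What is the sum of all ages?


52+51+33+48 = 184

184


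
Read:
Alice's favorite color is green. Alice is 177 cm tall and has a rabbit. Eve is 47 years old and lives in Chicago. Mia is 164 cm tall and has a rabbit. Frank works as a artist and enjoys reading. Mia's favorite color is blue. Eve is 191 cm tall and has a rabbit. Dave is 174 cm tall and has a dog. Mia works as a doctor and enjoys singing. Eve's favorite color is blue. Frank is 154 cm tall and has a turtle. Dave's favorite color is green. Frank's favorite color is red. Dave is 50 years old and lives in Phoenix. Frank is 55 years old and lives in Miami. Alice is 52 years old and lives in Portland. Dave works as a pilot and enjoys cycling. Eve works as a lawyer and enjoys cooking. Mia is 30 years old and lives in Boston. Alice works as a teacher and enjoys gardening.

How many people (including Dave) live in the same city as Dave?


Dave lives in Phoenix. Count = 1

1


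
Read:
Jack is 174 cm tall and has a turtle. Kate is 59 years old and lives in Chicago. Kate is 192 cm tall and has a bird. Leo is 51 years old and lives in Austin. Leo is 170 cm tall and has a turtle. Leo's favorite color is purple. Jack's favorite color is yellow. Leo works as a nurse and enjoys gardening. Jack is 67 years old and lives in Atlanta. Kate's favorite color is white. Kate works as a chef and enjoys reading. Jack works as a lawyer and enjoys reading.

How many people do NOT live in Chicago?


Not in Chicago: 2

2


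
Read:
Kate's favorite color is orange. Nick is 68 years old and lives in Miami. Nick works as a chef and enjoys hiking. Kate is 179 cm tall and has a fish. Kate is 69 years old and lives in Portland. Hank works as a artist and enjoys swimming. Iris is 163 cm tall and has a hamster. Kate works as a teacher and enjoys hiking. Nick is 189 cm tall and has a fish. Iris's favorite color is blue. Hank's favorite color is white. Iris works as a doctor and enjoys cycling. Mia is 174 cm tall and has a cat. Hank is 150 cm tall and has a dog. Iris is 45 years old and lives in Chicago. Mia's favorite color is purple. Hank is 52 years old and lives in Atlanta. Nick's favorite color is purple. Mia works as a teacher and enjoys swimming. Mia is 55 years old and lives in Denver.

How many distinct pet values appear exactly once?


Unique pet values: 3

3


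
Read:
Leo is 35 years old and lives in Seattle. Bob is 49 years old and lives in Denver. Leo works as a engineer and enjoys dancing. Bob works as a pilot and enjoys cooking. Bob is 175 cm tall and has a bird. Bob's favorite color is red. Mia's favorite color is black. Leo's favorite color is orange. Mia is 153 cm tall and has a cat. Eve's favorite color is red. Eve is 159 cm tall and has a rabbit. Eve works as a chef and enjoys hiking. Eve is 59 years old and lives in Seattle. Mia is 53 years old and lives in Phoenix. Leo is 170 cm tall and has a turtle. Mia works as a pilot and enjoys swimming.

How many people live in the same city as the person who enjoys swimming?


Person with hobby swimming is Mia, city Phoenix. Count = 1

1


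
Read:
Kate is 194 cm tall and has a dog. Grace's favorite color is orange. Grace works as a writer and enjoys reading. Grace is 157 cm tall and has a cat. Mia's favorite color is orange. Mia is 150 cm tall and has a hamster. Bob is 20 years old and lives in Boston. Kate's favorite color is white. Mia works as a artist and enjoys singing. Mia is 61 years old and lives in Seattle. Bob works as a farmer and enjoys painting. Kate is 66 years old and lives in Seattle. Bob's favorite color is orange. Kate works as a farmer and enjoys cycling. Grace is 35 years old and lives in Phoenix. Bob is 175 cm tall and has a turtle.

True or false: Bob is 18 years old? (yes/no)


Bob is actually 20. no

no


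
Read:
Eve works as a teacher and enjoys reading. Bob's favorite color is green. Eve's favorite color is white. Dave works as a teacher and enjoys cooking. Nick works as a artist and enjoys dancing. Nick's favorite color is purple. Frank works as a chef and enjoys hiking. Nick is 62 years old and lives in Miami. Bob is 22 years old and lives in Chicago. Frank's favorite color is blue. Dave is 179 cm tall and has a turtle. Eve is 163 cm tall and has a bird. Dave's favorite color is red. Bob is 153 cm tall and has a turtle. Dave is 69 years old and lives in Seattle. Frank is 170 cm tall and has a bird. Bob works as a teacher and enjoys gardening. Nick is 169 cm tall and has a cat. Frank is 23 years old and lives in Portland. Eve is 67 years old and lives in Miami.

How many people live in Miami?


Count in Miami: 2

2


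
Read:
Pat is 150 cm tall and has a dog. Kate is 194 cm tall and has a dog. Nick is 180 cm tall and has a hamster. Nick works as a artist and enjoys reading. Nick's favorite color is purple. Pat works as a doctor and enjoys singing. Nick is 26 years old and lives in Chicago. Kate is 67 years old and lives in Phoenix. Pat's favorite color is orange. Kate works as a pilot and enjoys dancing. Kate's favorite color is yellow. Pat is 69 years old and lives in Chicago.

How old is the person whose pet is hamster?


Person with pet=hamster is Nick, age 26

26


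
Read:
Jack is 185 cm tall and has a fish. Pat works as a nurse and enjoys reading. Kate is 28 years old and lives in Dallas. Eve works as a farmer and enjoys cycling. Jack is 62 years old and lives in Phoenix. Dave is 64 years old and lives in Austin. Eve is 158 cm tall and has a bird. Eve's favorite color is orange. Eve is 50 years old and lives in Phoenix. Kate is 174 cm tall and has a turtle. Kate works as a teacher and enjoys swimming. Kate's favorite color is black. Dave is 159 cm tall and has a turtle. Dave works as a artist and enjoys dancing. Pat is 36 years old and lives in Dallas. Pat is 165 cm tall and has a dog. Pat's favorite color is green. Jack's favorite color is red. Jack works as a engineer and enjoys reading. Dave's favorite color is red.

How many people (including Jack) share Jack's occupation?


Jack is a engineer. Count = 1

1


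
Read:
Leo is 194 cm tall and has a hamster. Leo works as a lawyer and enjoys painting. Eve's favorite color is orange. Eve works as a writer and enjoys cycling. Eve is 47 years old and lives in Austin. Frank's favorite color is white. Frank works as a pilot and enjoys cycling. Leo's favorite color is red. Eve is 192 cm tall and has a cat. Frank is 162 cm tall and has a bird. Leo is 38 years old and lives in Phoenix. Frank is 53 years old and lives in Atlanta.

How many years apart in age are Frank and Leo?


53 vs 38, diff = 15

15


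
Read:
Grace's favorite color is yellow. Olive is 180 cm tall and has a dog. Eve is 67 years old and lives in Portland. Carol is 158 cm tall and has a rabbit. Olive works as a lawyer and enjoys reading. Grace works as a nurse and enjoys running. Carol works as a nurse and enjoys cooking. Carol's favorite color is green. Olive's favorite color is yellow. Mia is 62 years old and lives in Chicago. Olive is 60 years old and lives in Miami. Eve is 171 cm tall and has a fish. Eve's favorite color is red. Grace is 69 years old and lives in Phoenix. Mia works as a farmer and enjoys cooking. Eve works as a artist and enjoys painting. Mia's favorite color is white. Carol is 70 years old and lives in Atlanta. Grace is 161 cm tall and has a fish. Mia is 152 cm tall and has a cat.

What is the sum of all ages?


67+70+62+60+69 = 328

328


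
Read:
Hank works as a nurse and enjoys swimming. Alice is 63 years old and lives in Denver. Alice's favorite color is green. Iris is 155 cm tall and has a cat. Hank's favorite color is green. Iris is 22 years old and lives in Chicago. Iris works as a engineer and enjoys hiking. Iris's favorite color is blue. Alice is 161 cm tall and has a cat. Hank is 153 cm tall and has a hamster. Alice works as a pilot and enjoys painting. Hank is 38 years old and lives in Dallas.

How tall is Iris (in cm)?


Iris is 155 cm tall

155


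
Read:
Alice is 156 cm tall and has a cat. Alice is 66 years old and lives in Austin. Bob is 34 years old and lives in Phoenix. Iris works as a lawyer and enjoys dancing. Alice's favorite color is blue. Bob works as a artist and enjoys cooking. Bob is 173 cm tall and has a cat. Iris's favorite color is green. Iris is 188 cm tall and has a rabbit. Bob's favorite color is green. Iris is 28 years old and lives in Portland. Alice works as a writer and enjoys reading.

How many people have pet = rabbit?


Count: 1

1


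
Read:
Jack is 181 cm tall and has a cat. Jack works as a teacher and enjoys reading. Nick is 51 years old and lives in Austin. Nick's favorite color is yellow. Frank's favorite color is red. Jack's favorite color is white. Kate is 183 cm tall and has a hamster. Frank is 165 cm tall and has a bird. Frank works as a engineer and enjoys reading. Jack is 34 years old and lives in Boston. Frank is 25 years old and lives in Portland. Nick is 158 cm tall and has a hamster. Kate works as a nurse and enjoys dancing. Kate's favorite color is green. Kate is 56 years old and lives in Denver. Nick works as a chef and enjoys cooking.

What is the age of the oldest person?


Oldest: Kate at 56

56


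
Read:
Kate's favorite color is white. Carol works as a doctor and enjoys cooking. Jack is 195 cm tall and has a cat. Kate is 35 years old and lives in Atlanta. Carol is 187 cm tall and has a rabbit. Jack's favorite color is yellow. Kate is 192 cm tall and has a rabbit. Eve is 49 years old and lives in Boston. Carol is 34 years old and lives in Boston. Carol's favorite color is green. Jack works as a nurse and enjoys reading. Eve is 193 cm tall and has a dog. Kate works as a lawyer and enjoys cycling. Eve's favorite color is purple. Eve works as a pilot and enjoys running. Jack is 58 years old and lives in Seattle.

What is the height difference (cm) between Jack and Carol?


|195 - 187| = 8

8


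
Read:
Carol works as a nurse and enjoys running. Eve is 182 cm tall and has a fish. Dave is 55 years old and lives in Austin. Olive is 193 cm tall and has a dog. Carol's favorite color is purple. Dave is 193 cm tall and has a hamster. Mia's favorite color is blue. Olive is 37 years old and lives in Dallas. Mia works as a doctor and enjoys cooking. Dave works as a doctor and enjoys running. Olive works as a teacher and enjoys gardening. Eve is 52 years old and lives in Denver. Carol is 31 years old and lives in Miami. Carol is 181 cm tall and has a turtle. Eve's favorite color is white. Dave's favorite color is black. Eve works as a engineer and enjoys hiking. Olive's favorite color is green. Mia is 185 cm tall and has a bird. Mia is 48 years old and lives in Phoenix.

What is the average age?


Sum=223, n=5, avg=44.6

44.6


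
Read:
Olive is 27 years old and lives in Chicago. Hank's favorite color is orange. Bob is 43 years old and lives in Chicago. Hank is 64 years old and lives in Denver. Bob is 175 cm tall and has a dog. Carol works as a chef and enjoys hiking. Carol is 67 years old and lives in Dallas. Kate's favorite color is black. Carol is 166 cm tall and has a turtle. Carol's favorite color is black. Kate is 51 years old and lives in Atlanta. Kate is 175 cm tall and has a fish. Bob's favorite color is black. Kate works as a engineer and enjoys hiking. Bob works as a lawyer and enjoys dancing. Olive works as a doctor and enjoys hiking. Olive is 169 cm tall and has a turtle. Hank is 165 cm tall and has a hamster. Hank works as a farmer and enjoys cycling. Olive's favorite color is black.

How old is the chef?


The chef is Carol, age 67

67
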